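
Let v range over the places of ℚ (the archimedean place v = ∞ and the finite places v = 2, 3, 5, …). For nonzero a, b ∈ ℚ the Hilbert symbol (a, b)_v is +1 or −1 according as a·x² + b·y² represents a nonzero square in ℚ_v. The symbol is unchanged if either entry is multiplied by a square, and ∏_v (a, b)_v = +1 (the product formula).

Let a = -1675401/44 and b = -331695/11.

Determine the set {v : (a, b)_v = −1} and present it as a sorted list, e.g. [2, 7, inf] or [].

(a, b) ≡ (-51051, -5005) mod (ℚ^×)²; places V = {2, 3, 5, 7, 11, 13, 17, 19, ∞}.
(a,b)_11: α=-1, u≡5; β=-1, v≡10 (mod 11); (5|11)=+1, (10|11)=-1; sign (−1)^1·+1^-1·-1^-1 = +1.
(a,b)_19: α=2, u≡15; β=0, v≡11 (mod 19); (15|19)=-1, (11|19)=+1; sign (−1)^0·-1^0·+1^2 = +1.
(a,b)_∞: sgn(-51051)=−, sgn(-5005)=−, so -1.
(a,b)_7: α=1, u≡4; β=1, v≡3 (mod 7); (4|7)=+1, (3|7)=-1; sign (−1)^1·+1^1·-1^1 = +1.
(a,b)_17: α=1, u≡3; β=0, v≡7 (mod 17); (3|17)=-1, (7|17)=-1; sign (−1)^0·-1^0·-1^1 = -1.
(a,b)_3: α=1, u≡2; β=6, v≡2 (mod 3); (2|3)=-1, (2|3)=-1; sign (−1)^0·-1^6·-1^1 = -1.
(a,b)_5: α=0, u≡1; β=1, v≡1 (mod 5); (1|5)=+1, (1|5)=+1; sign (−1)^0·+1^1·+1^0 = +1.
(a,b)_2: α=-2, β=0; u≡5, v≡3 (mod 8); ε(u)ε(v)=0·1, αω(v)=-2·1, βω(u)=0·1; sum ≡ 0  ⇒  +1.
(a,b)_13: α=1, u≡1; β=1, v≡11 (mod 13); (1|13)=+1, (11|13)=-1; sign (−1)^0·+1^1·-1^1 = -1.
(-51051, -5005 / ℚ) ramifies at {3, 13, 17, ∞}: a division algebra.

[3, 13, 17, inf]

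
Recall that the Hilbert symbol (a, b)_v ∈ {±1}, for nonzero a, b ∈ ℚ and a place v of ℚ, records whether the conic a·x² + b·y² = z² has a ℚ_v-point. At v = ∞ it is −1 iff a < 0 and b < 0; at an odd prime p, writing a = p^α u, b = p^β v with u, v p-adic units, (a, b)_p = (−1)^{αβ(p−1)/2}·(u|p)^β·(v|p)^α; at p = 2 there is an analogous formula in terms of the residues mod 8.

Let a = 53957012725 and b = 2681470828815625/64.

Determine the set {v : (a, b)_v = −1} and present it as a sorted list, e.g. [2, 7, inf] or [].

(a, b) ≡ (7429, 11305) mod (ℚ^×)²; places V = {2, 5, 7, 11, 17, 19, 23, ∞}.
(a,b)_11: α=2, u≡3; β=4, v≡7 (mod 11); (3|11)=+1, (7|11)=-1; sign (−1)^0·+1^4·-1^2 = +1.
(a,b)_7: α=4, u≡2; β=3, v≡6 (mod 7); (2|7)=+1, (6|7)=-1; sign (−1)^0·+1^3·-1^4 = +1.
(a,b)_∞: sgn(7429)=+, sgn(11305)=+, so +1.
(a,b)_23: α=1, u≡16; β=2, v≡12 (mod 23); (16|23)=+1, (12|23)=+1; sign (−1)^0·+1^2·+1^1 = +1.
(a,b)_5: α=2, u≡4; β=5, v≡4 (mod 5); (4|5)=+1, (4|5)=+1; sign (−1)^0·+1^5·+1^2 = +1.
(a,b)_19: α=1, u≡4; β=1, v≡17 (mod 19); (4|19)=+1, (17|19)=+1; sign (−1)^1·+1^1·+1^1 = -1.
(a,b)_17: α=1, u≡3; β=1, v≡2 (mod 17); (3|17)=-1, (2|17)=+1; sign (−1)^0·-1^1·+1^1 = -1.
(a,b)_2: α=0, β=-6; u≡5, v≡1 (mod 8); ε(u)ε(v)=0·0, αω(v)=0·0, βω(u)=-6·1; sum ≡ 0  ⇒  +1.
Ram(7429, 11305) = {17, 19}; no ℚ_17-point on the conic.

[17, 19]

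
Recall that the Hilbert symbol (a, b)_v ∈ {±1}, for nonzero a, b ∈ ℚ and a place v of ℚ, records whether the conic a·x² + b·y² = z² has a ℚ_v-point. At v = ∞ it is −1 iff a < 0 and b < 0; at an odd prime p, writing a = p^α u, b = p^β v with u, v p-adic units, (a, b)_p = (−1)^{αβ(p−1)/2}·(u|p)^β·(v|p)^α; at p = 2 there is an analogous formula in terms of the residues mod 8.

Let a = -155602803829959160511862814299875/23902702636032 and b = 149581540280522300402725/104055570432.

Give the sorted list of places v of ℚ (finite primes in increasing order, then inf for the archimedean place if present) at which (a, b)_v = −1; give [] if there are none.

[3, 5, 7, 13]

Mod squares: a ≡ -105406665, b ≡ 5642. Check v ∈ {∞, 2, 3, 5, 7, 11, 13, 17, 31, 47, 53}.
v=13: a=13^1·(≡12), b=13^1·(≡11) mod 13; (12|13)=+1, (11|13)=-1; (−1)^{1·1·6}·(+1)^1·(-1)^1 = -1.
v=7: a=7^3·(≡1), b=7^3·(≡2) mod 7; (1|7)=+1, (2|7)=+1; (−1)^{3·3·3}·(+1)^3·(+1)^3 = -1.
v=3: a=3^-13·(≡1), b=3^-8·(≡2) mod 3; (1|3)=+1, (2|3)=-1; (−1)^{-13·-8·1}·(+1)^-8·(-1)^-13 = -1.
v=∞: -105406665 < 0 and 5642 > 0  ⇒  (a,b)_∞ = +1.
v=31: a=31^1·(≡20), b=31^1·(≡30) mod 31; (20|31)=+1, (30|31)=-1; (−1)^{1·1·15}·(+1)^1·(-1)^1 = +1.
v=47: a=47^3·(≡3), b=47^2·(≡3) mod 47; (3|47)=+1, (3|47)=+1; (−1)^{3·2·23}·(+1)^2·(+1)^3 = +1.
v=2: v_2(a)=-10, v_2(b)=-17; units ≡ 7, 5 (mod 8); ε·ε+αω+βω = 1·0+-10·1+-17·0 ≡ 0  ⇒  (a,b)_2 = +1.
v=11: a=11^-4·(≡2), b=11^-2·(≡10) mod 11; (2|11)=-1, (10|11)=-1; (−1)^{-4·-2·5}·(-1)^-2·(-1)^-4 = +1.
v=5: a=5^3·(≡3), b=5^2·(≡2) mod 5; (3|5)=-1, (2|5)=-1; (−1)^{3·2·2}·(-1)^2·(-1)^3 = -1.
v=53: a=53^3·(≡8), b=53^2·(≡46) mod 53; (8|53)=-1, (46|53)=+1; (−1)^{3·2·26}·(-1)^2·(+1)^3 = +1.
v=17: a=17^12·(≡15), b=17^8·(≡16) mod 17; (15|17)=+1, (16|17)=+1; (−1)^{12·8·8}·(+1)^8·(+1)^12 = +1.
Ram(-105406665, 5642) = {3, 5, 7, 13}; no ℚ_3-point on the conic.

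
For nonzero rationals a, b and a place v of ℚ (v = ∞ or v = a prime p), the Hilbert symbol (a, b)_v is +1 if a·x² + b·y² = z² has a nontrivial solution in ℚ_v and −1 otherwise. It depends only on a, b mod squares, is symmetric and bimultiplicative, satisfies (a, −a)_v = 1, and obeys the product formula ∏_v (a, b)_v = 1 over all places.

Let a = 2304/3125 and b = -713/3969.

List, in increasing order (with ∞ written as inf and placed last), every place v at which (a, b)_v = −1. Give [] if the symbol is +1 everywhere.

[5, 23]

(a, b) ≡ (5, -713) mod (ℚ^×)²; places V = {2, 3, 5, 7, 23, 31, ∞}.
(a,b)_7: α=0, u≡5; β=-2, v≡2 (mod 7); (5|7)=-1, (2|7)=+1; sign (−1)^0·-1^-2·+1^0 = +1.
(a,b)_5: α=-5, u≡4; β=0, v≡3 (mod 5); (4|5)=+1, (3|5)=-1; sign (−1)^0·+1^0·-1^-5 = -1.
(a,b)_23: α=0, u≡14; β=1, v≡10 (mod 23); (14|23)=-1, (10|23)=-1; sign (−1)^0·-1^1·-1^0 = -1.
(a,b)_3: α=2, u≡2; β=-4, v≡1 (mod 3); (2|3)=-1, (1|3)=+1; sign (−1)^0·-1^-4·+1^2 = +1.
(a,b)_2: α=8, β=0; u≡5, v≡7 (mod 8); ε(u)ε(v)=0·1, αω(v)=8·0, βω(u)=0·1; sum ≡ 0  ⇒  +1.
(a,b)_∞: sgn(5)=+, sgn(-713)=−, so +1.
(a,b)_31: α=0, u≡19; β=1, v≡8 (mod 31); (19|31)=+1, (8|31)=+1; sign (−1)^0·+1^1·+1^0 = +1.
Ram(5, -713) = {5, 23}; no ℚ_5-point on the conic.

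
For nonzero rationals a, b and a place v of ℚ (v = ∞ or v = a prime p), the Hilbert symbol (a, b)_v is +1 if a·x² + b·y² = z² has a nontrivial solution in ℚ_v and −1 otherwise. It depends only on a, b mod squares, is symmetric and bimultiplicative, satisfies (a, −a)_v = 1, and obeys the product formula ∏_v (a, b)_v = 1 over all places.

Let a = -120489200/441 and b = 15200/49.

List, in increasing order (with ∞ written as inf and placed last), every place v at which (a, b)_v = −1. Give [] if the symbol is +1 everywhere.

[19, 47]

(a, b) ≡ (-301223, 38) mod (ℚ^×)²; places V = {2, 3, 5, 7, 13, 17, 19, 29, 47, ∞}.
(a,b)_2: α=4, β=5; u≡1, v≡3 (mod 8); ε(u)ε(v)=0·1, αω(v)=4·1, βω(u)=5·0; sum ≡ 0  ⇒  +1.
(a,b)_19: α=0, u≡15; β=1, v≡14 (mod 19); (15|19)=-1, (14|19)=-1; sign (−1)^0·-1^1·-1^0 = -1.
(a,b)_13: α=1, u≡11; β=0, v≡12 (mod 13); (11|13)=-1, (12|13)=+1; sign (−1)^0·-1^0·+1^1 = +1.
(a,b)_17: α=1, u≡11; β=0, v≡16 (mod 17); (11|17)=-1, (16|17)=+1; sign (−1)^0·-1^0·+1^1 = +1.
(a,b)_7: α=-2, u≡4; β=-2, v≡3 (mod 7); (4|7)=+1, (3|7)=-1; sign (−1)^0·+1^-2·-1^-2 = +1.
(a,b)_3: α=-2, u≡1; β=0, v≡2 (mod 3); (1|3)=+1, (2|3)=-1; sign (−1)^0·+1^0·-1^-2 = +1.
(a,b)_29: α=1, u≡5; β=0, v≡6 (mod 29); (5|29)=+1, (6|29)=+1; sign (−1)^0·+1^0·+1^1 = +1.
(a,b)_5: α=2, u≡2; β=2, v≡2 (mod 5); (2|5)=-1, (2|5)=-1; sign (−1)^0·-1^2·-1^2 = +1.
(a,b)_∞: sgn(-301223)=−, sgn(38)=+, so +1.
(a,b)_47: α=1, u≡40; β=0, v≡33 (mod 47); (40|47)=-1, (33|47)=-1; sign (−1)^0·-1^0·-1^1 = -1.
|Ram(-301223, 38)| = 2, even; anisotropic at {19, 47}.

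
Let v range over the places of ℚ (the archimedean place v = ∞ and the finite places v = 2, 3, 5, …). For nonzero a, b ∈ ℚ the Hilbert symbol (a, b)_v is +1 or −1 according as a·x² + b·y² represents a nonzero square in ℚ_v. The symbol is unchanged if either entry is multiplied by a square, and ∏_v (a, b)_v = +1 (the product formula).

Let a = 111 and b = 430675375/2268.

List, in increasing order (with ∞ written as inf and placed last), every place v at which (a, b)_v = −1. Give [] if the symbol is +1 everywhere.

Mod squares: a ≡ 111, b ≡ 713545. Check v ∈ {∞, 2, 3, 5, 7, 13, 19, 29, 37}.
v=13: a=13^0·(≡7), b=13^2·(≡4) mod 13; (7|13)=-1, (4|13)=+1; (−1)^{0·2·6}·(-1)^2·(+1)^0 = +1.
v=5: a=5^0·(≡1), b=5^3·(≡1) mod 5; (1|5)=+1, (1|5)=+1; (−1)^{0·3·2}·(+1)^3·(+1)^0 = +1.
v=29: a=29^0·(≡24), b=29^1·(≡20) mod 29; (24|29)=+1, (20|29)=+1; (−1)^{0·1·14}·(+1)^1·(+1)^0 = +1.
v=3: a=3^1·(≡1), b=3^-4·(≡1) mod 3; (1|3)=+1, (1|3)=+1; (−1)^{1·-4·1}·(+1)^-4·(+1)^1 = +1.
v=2: v_2(a)=0, v_2(b)=-2; units ≡ 7, 1 (mod 8); ε·ε+αω+βω = 1·0+0·0+-2·0 ≡ 0  ⇒  (a,b)_2 = +1.
v=7: a=7^0·(≡6), b=7^-1·(≡2) mod 7; (6|7)=-1, (2|7)=+1; (−1)^{0·-1·3}·(-1)^-1·(+1)^0 = -1.
v=19: a=19^0·(≡16), b=19^1·(≡7) mod 19; (16|19)=+1, (7|19)=+1; (−1)^{0·1·9}·(+1)^1·(+1)^0 = +1.
v=37: a=37^1·(≡3), b=37^1·(≡31) mod 37; (3|37)=+1, (31|37)=-1; (−1)^{1·1·18}·(+1)^1·(-1)^1 = -1.
v=∞: 111 > 0 and 713545 > 0  ⇒  (a,b)_∞ = +1.
Ram(111, 713545) = {7, 37}; no ℚ_7-point on the conic.

[7, 37]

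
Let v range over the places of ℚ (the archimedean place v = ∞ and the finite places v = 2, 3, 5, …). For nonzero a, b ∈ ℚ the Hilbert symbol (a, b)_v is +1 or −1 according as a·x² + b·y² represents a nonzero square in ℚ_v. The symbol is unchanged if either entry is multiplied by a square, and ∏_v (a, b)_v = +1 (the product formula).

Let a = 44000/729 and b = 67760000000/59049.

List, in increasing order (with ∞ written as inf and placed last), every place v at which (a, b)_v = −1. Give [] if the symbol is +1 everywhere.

Mod squares: a ≡ 110, b ≡ 35. Check v ∈ {∞, 2, 3, 5, 7, 11}.
v=5: a=5^3·(≡3), b=5^7·(≡2) mod 5; (3|5)=-1, (2|5)=-1; (−1)^{3·7·2}·(-1)^7·(-1)^3 = +1.
v=2: v_2(a)=5, v_2(b)=10; units ≡ 7, 3 (mod 8); ε·ε+αω+βω = 1·1+5·1+10·0 ≡ 0  ⇒  (a,b)_2 = +1.
v=∞: 110 > 0 and 35 > 0  ⇒  (a,b)_∞ = +1.
v=7: a=7^0·(≡5), b=7^1·(≡5) mod 7; (5|7)=-1, (5|7)=-1; (−1)^{0·1·3}·(-1)^1·(-1)^0 = -1.
v=11: a=11^1·(≡6), b=11^2·(≡10) mod 11; (6|11)=-1, (10|11)=-1; (−1)^{1·2·5}·(-1)^2·(-1)^1 = -1.
v=3: a=3^-6·(≡2), b=3^-10·(≡2) mod 3; (2|3)=-1, (2|3)=-1; (−1)^{-6·-10·1}·(-1)^-10·(-1)^-6 = +1.
|Ram(110, 35)| = 2, even; anisotropic at {7, 11}.

[7, 11]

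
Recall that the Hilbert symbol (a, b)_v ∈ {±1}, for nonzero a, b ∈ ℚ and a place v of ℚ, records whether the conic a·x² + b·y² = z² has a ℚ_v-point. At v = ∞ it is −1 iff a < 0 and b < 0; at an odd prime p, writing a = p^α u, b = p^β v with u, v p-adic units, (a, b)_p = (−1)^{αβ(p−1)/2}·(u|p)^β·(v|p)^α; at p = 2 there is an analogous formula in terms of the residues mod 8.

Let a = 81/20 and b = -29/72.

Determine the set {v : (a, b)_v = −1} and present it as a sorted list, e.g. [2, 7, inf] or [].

(a, b) ≡ (5, -58) mod (ℚ^×)²; places V = {2, 3, 5, 29, ∞}.
(a,b)_29: α=0, u≡20; β=1, v≡2 (mod 29); (20|29)=+1, (2|29)=-1; sign (−1)^0·+1^1·-1^0 = +1.
(a,b)_2: α=-2, β=-3; u≡5, v≡3 (mod 8); ε(u)ε(v)=0·1, αω(v)=-2·1, βω(u)=-3·1; sum ≡ 1  ⇒  -1.
(a,b)_∞: sgn(5)=+, sgn(-58)=−, so +1.
(a,b)_5: α=-1, u≡4; β=0, v≡3 (mod 5); (4|5)=+1, (3|5)=-1; sign (−1)^0·+1^0·-1^-1 = -1.
(a,b)_3: α=4, u≡2; β=-2, v≡2 (mod 3); (2|3)=-1, (2|3)=-1; sign (−1)^0·-1^-2·-1^4 = +1.
Ram(5, -58) = {2, 5}; no ℚ_2-point on the conic.

[2, 5]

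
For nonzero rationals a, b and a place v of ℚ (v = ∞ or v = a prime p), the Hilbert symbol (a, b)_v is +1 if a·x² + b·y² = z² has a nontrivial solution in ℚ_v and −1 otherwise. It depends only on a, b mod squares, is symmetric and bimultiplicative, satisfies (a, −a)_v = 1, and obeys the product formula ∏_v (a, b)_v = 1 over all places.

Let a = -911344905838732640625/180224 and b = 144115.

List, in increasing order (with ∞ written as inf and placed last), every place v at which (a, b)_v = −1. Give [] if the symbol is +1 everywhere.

Mod squares: a ≡ -11, b ≡ 144115. Check v ∈ {∞, 2, 3, 5, 7, 11, 19, 37, 41}.
v=5: a=5^6·(≡4), b=5^1·(≡3) mod 5; (4|5)=+1, (3|5)=-1; (−1)^{6·1·2}·(+1)^1·(-1)^6 = +1.
v=2: v_2(a)=-14, v_2(b)=0; units ≡ 5, 3 (mod 8); ε·ε+αω+βω = 0·1+-14·1+0·1 ≡ 0  ⇒  (a,b)_2 = +1.
v=3: a=3^4·(≡1), b=3^0·(≡1) mod 3; (1|3)=+1, (1|3)=+1; (−1)^{4·0·1}·(+1)^0·(+1)^4 = +1.
v=7: a=7^4·(≡5), b=7^0·(≡6) mod 7; (5|7)=-1, (6|7)=-1; (−1)^{4·0·3}·(-1)^0·(-1)^4 = +1.
v=41: a=41^2·(≡35), b=41^1·(≡30) mod 41; (35|41)=-1, (30|41)=-1; (−1)^{2·1·20}·(-1)^1·(-1)^2 = -1.
v=∞: -11 < 0 and 144115 > 0  ⇒  (a,b)_∞ = +1.
v=19: a=19^4·(≡2), b=19^1·(≡4) mod 19; (2|19)=-1, (4|19)=+1; (−1)^{4·1·9}·(-1)^1·(+1)^4 = -1.
v=11: a=11^-1·(≡7), b=11^0·(≡4) mod 11; (7|11)=-1, (4|11)=+1; (−1)^{-1·0·5}·(-1)^0·(+1)^-1 = +1.
v=37: a=37^2·(≡33), b=37^1·(≡10) mod 37; (33|37)=+1, (10|37)=+1; (−1)^{2·1·18}·(+1)^1·(+1)^2 = +1.
(-11, 144115 / ℚ) ramifies at {19, 41}: a division algebra.

[19, 41]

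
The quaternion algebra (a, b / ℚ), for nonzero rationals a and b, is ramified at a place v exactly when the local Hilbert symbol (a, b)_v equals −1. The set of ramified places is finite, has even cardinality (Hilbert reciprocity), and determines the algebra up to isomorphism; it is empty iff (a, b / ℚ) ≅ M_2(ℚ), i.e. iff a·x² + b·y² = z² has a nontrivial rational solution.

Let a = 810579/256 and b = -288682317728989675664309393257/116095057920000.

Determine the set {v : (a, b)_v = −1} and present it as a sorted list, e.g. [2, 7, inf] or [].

Mod squares: a ≡ 6699, b ≡ -474411. Check v ∈ {∞, 2, 3, 5, 7, 11, 13, 17, 19, 29, 41}.
v=41: a=41^0·(≡5), b=41^1·(≡16) mod 41; (5|41)=+1, (16|41)=+1; (−1)^{0·1·20}·(+1)^1·(+1)^0 = +1.
v=11: a=11^3·(≡5), b=11^12·(≡7) mod 11; (5|11)=+1, (7|11)=-1; (−1)^{3·12·5}·(+1)^12·(-1)^3 = -1.
v=2: v_2(a)=-8, v_2(b)=-20; units ≡ 3, 5 (mod 8); ε·ε+αω+βω = 1·0+-8·1+-20·1 ≡ 0  ⇒  (a,b)_2 = +1.
v=19: a=19^0·(≡17), b=19^1·(≡16) mod 19; (17|19)=+1, (16|19)=+1; (−1)^{0·1·9}·(+1)^1·(+1)^0 = +1.
v=5: a=5^0·(≡4), b=5^-4·(≡4) mod 5; (4|5)=+1, (4|5)=+1; (−1)^{0·-4·2}·(+1)^-4·(+1)^0 = +1.
v=3: a=3^1·(≡1), b=3^-11·(≡2) mod 3; (1|3)=+1, (2|3)=-1; (−1)^{1·-11·1}·(+1)^-11·(-1)^1 = +1.
v=17: a=17^0·(≡2), b=17^4·(≡2) mod 17; (2|17)=+1, (2|17)=+1; (−1)^{0·4·8}·(+1)^4·(+1)^0 = +1.
v=29: a=29^1·(≡1), b=29^3·(≡27) mod 29; (1|29)=+1, (27|29)=-1; (−1)^{1·3·14}·(+1)^3·(-1)^1 = -1.
v=7: a=7^1·(≡6), b=7^3·(≡4) mod 7; (6|7)=-1, (4|7)=+1; (−1)^{1·3·3}·(-1)^3·(+1)^1 = +1.
v=∞: 6699 > 0 and -474411 < 0  ⇒  (a,b)_∞ = +1.
v=13: a=13^0·(≡9), b=13^2·(≡2) mod 13; (9|13)=+1, (2|13)=-1; (−1)^{0·2·6}·(+1)^2·(-1)^0 = +1.
(6699, -474411 / ℚ) ramifies at {11, 29}: a division algebra.

[11, 29]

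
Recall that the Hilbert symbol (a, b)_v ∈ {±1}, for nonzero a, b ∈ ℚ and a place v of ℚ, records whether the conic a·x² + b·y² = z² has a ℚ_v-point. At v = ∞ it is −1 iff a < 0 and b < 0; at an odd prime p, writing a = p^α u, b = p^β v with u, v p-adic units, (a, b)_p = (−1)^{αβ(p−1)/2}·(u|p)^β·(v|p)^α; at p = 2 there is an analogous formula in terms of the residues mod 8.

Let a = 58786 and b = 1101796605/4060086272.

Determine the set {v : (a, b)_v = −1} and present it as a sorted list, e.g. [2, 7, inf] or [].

[2, 7, 13, 19]

(a, b) ≡ (58786, 17290) mod (ℚ^×)²; places V = {2, 3, 5, 7, 11, 13, 17, 19, ∞}.
(a,b)_5: α=0, u≡1; β=1, v≡3 (mod 5); (1|5)=+1, (3|5)=-1; sign (−1)^0·+1^1·-1^0 = +1.
(a,b)_3: α=0, u≡1; β=2, v≡1 (mod 3); (1|3)=+1, (1|3)=+1; sign (−1)^0·+1^2·+1^0 = +1.
(a,b)_17: α=1, u≡7; β=2, v≡2 (mod 17); (7|17)=-1, (2|17)=+1; sign (−1)^0·-1^2·+1^1 = +1.
(a,b)_13: α=1, u≡11; β=1, v≡9 (mod 13); (11|13)=-1, (9|13)=+1; sign (−1)^0·-1^1·+1^1 = -1.
(a,b)_19: α=1, u≡16; β=1, v≡1 (mod 19); (16|19)=+1, (1|19)=+1; sign (−1)^1·+1^1·+1^1 = -1.
(a,b)_∞: sgn(58786)=+, sgn(17290)=+, so +1.
(a,b)_2: α=1, β=-25; u≡1, v≡5 (mod 8); ε(u)ε(v)=0·0, αω(v)=1·1, βω(u)=-25·0; sum ≡ 1  ⇒  -1.
(a,b)_7: α=1, u≡5; β=3, v≡3 (mod 7); (5|7)=-1, (3|7)=-1; sign (−1)^1·-1^3·-1^1 = -1.
(a,b)_11: α=0, u≡2; β=-2, v≡3 (mod 11); (2|11)=-1, (3|11)=+1; sign (−1)^0·-1^-2·+1^0 = +1.
Ram(58786, 17290) = {2, 7, 13, 19}; no ℚ_2-point on the conic.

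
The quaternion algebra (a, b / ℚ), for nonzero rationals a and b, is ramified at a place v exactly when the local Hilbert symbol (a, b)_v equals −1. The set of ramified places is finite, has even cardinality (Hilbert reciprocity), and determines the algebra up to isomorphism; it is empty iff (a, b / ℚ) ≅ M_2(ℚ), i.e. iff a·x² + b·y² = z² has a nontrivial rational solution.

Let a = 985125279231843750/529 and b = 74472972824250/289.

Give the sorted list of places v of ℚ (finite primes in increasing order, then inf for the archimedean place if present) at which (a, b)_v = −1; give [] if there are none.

Mod squares: a ≡ 22, b ≡ 2730. Check v ∈ {∞, 2, 3, 5, 7, 11, 13, 17, 23, 53}.
v=17: a=17^0·(≡12), b=17^-2·(≡14) mod 17; (12|17)=-1, (14|17)=-1; (−1)^{0·-2·8}·(-1)^-2·(-1)^0 = +1.
v=5: a=5^6·(≡2), b=5^3·(≡1) mod 5; (2|5)=-1, (1|5)=+1; (−1)^{6·3·2}·(-1)^3·(+1)^6 = -1.
v=13: a=13^4·(≡3), b=13^3·(≡2) mod 13; (3|13)=+1, (2|13)=-1; (−1)^{4·3·6}·(+1)^3·(-1)^4 = +1.
v=11: a=11^1·(≡8), b=11^4·(≡8) mod 11; (8|11)=-1, (8|11)=-1; (−1)^{1·4·5}·(-1)^4·(-1)^1 = -1.
v=7: a=7^2·(≡4), b=7^3·(≡3) mod 7; (4|7)=+1, (3|7)=-1; (−1)^{2·3·3}·(+1)^3·(-1)^2 = +1.
v=∞: 22 > 0 and 2730 > 0  ⇒  (a,b)_∞ = +1.
v=2: v_2(a)=1, v_2(b)=1; units ≡ 3, 5 (mod 8); ε·ε+αω+βω = 1·0+1·1+1·1 ≡ 0  ⇒  (a,b)_2 = +1.
v=23: a=23^-2·(≡10), b=23^0·(≡12) mod 23; (10|23)=-1, (12|23)=+1; (−1)^{-2·0·11}·(-1)^0·(+1)^-2 = +1.
v=3: a=3^6·(≡1), b=3^3·(≡1) mod 3; (1|3)=+1, (1|3)=+1; (−1)^{6·3·1}·(+1)^3·(+1)^6 = +1.
v=53: a=53^2·(≡48), b=53^0·(≡27) mod 53; (48|53)=-1, (27|53)=-1; (−1)^{2·0·26}·(-1)^0·(-1)^2 = +1.
Ram(22, 2730) = {5, 11}; no ℚ_5-point on the conic.

[5, 11]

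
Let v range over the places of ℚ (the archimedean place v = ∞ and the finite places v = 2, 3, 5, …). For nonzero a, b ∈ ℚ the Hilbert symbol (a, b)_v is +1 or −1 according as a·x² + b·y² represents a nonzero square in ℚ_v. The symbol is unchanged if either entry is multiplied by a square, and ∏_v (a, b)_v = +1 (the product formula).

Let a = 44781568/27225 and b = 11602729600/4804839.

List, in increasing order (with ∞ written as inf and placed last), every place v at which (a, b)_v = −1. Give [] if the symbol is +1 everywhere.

[2, 7, 11, 13]

Mod squares: a ≡ 13, b ≡ 6006. Check v ∈ {∞, 2, 3, 5, 7, 11, 13, 29, 31}.
v=29: a=29^2·(≡9), b=29^0·(≡11) mod 29; (9|29)=+1, (11|29)=-1; (−1)^{2·0·14}·(+1)^0·(-1)^2 = +1.
v=3: a=3^-2·(≡1), b=3^-7·(≡1) mod 3; (1|3)=+1, (1|3)=+1; (−1)^{-2·-7·1}·(+1)^-7·(+1)^-2 = +1.
v=5: a=5^-2·(≡2), b=5^2·(≡1) mod 5; (2|5)=-1, (1|5)=+1; (−1)^{-2·2·2}·(-1)^2·(+1)^-2 = +1.
v=31: a=31^0·(≡12), b=31^2·(≡26) mod 31; (12|31)=-1, (26|31)=-1; (−1)^{0·2·15}·(-1)^2·(-1)^0 = +1.
v=11: a=11^-2·(≡8), b=11^1·(≡6) mod 11; (8|11)=-1, (6|11)=-1; (−1)^{-2·1·5}·(-1)^1·(-1)^-2 = -1.
v=13: a=13^1·(≡3), b=13^-3·(≡11) mod 13; (3|13)=+1, (11|13)=-1; (−1)^{1·-3·6}·(+1)^-3·(-1)^1 = -1.
v=∞: 13 > 0 and 6006 > 0  ⇒  (a,b)_∞ = +1.
v=7: a=7^0·(≡3), b=7^3·(≡2) mod 7; (3|7)=-1, (2|7)=+1; (−1)^{0·3·3}·(-1)^3·(+1)^0 = -1.
v=2: v_2(a)=12, v_2(b)=7; units ≡ 5, 3 (mod 8); ε·ε+αω+βω = 0·1+12·1+7·1 ≡ 1  ⇒  (a,b)_2 = -1.
(13, 6006 / ℚ) ramifies at {2, 7, 11, 13}: a division algebra.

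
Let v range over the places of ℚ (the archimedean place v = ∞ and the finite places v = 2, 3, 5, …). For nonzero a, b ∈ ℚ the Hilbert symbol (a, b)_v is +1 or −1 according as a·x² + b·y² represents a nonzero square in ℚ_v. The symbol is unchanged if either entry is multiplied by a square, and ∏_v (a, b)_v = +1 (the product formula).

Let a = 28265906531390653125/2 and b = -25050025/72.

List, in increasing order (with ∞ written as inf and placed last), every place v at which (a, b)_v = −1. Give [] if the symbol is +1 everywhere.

[2, 5, 7, 13]

(a, b) ≡ (10010, -2) mod (ℚ^×)²; places V = {2, 3, 5, 7, 11, 13, ∞}.
(a,b)_∞: sgn(10010)=+, sgn(-2)=−, so +1.
(a,b)_13: α=5, u≡10; β=2, v≡2 (mod 13); (10|13)=+1, (2|13)=-1; sign (−1)^0·+1^2·-1^5 = -1.
(a,b)_7: α=5, u≡1; β=2, v≡3 (mod 7); (1|7)=+1, (3|7)=-1; sign (−1)^0·+1^2·-1^5 = -1.
(a,b)_5: α=5, u≡2; β=2, v≡2 (mod 5); (2|5)=-1, (2|5)=-1; sign (−1)^0·-1^2·-1^5 = -1.
(a,b)_2: α=-1, β=-3; u≡5, v≡7 (mod 8); ε(u)ε(v)=0·1, αω(v)=-1·0, βω(u)=-3·1; sum ≡ 1  ⇒  -1.
(a,b)_3: α=2, u≡2; β=-2, v≡1 (mod 3); (2|3)=-1, (1|3)=+1; sign (−1)^0·-1^-2·+1^2 = +1.
(a,b)_11: α=5, u≡10; β=2, v≡1 (mod 11); (10|11)=-1, (1|11)=+1; sign (−1)^0·-1^2·+1^5 = +1.
(10010, -2 / ℚ) ramifies at {2, 5, 7, 13}: a division algebra.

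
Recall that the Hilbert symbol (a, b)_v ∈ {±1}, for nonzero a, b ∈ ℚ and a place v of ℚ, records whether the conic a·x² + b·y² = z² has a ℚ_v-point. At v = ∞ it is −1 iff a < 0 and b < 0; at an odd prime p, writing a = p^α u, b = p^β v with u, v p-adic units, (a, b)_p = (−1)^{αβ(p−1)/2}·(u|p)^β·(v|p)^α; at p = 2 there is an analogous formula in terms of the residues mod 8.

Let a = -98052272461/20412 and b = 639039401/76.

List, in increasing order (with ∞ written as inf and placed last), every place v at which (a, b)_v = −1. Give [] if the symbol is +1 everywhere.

Mod squares: a ≡ -323323, b ≡ 19019. Check v ∈ {∞, 2, 3, 7, 11, 13, 17, 19, 31, 47}.
v=13: a=13^1·(≡11), b=13^1·(≡5) mod 13; (11|13)=-1, (5|13)=-1; (−1)^{1·1·6}·(-1)^1·(-1)^1 = +1.
v=7: a=7^-1·(≡1), b=7^1·(≡4) mod 7; (1|7)=+1, (4|7)=+1; (−1)^{-1·1·3}·(+1)^1·(+1)^-1 = -1.
v=3: a=3^-6·(≡2), b=3^0·(≡2) mod 3; (2|3)=-1, (2|3)=-1; (−1)^{-6·0·1}·(-1)^0·(-1)^-6 = +1.
v=11: a=11^1·(≡6), b=11^1·(≡7) mod 11; (6|11)=-1, (7|11)=-1; (−1)^{1·1·5}·(-1)^1·(-1)^1 = -1.
v=31: a=31^2·(≡5), b=31^0·(≡16) mod 31; (5|31)=+1, (16|31)=+1; (−1)^{2·0·15}·(+1)^0·(+1)^2 = +1.
v=47: a=47^2·(≡18), b=47^2·(≡5) mod 47; (18|47)=+1, (5|47)=-1; (−1)^{2·2·23}·(+1)^2·(-1)^2 = +1.
v=17: a=17^1·(≡2), b=17^2·(≡13) mod 17; (2|17)=+1, (13|17)=+1; (−1)^{1·2·8}·(+1)^2·(+1)^1 = +1.
v=∞: -323323 < 0 and 19019 > 0  ⇒  (a,b)_∞ = +1.
v=2: v_2(a)=-2, v_2(b)=-2; units ≡ 5, 3 (mod 8); ε·ε+αω+βω = 0·1+-2·1+-2·1 ≡ 0  ⇒  (a,b)_2 = +1.
v=19: a=19^1·(≡6), b=19^-1·(≡8) mod 19; (6|19)=+1, (8|19)=-1; (−1)^{1·-1·9}·(+1)^-1·(-1)^1 = +1.
|Ram(-323323, 19019)| = 2, even; anisotropic at {7, 11}.

[7, 11]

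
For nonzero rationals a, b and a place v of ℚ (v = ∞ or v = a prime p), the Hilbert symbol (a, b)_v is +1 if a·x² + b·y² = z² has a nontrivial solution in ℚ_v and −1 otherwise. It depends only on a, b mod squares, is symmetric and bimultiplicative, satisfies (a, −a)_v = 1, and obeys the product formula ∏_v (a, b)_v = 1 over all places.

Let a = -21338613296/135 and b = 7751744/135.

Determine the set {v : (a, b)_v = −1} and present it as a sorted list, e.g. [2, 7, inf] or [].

[2, 7]

(a, b) ≡ (-165, 15015) mod (ℚ^×)²; places V = {2, 3, 5, 7, 11, 13, ∞}.
(a,b)_13: α=2, u≡10; β=1, v≡6 (mod 13); (10|13)=+1, (6|13)=-1; sign (−1)^0·+1^1·-1^2 = +1.
(a,b)_∞: sgn(-165)=−, sgn(15015)=+, so +1.
(a,b)_7: α=2, u≡5; β=1, v≡3 (mod 7); (5|7)=-1, (3|7)=-1; sign (−1)^0·-1^1·-1^2 = -1.
(a,b)_5: α=-1, u≡2; β=-1, v≡2 (mod 5); (2|5)=-1, (2|5)=-1; sign (−1)^0·-1^-1·-1^-1 = +1.
(a,b)_3: α=-3, u≡2; β=-3, v≡1 (mod 3); (2|3)=-1, (1|3)=+1; sign (−1)^1·-1^-3·+1^-3 = +1.
(a,b)_2: α=4, β=6; u≡3, v≡7 (mod 8); ε(u)ε(v)=1·1, αω(v)=4·0, βω(u)=6·1; sum ≡ 1  ⇒  -1.
(a,b)_11: α=5, u≡7; β=3, v≡9 (mod 11); (7|11)=-1, (9|11)=+1; sign (−1)^1·-1^3·+1^5 = +1.
(-165, 15015 / ℚ) ramifies at {2, 7}: a division algebra.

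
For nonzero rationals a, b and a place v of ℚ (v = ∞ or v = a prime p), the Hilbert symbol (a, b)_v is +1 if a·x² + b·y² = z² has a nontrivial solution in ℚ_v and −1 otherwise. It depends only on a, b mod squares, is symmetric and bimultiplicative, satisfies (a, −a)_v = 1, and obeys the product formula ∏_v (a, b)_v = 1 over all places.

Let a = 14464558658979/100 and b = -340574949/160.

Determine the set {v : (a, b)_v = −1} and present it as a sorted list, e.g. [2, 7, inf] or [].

Mod squares: a ≡ 11, b ≡ -4290. Check v ∈ {∞, 2, 3, 5, 11, 13}.
v=2: v_2(a)=-2, v_2(b)=-5; units ≡ 3, 7 (mod 8); ε·ε+αω+βω = 1·1+-2·0+-5·1 ≡ 0  ⇒  (a,b)_2 = +1.
v=5: a=5^-2·(≡1), b=5^-1·(≡3) mod 5; (1|5)=+1, (3|5)=-1; (−1)^{-2·-1·2}·(+1)^-1·(-1)^-2 = +1.
v=∞: 11 > 0 and -4290 < 0  ⇒  (a,b)_∞ = +1.
v=3: a=3^12·(≡2), b=3^9·(≡1) mod 3; (2|3)=-1, (1|3)=+1; (−1)^{12·9·1}·(-1)^9·(+1)^12 = -1.
v=13: a=13^2·(≡8), b=13^1·(≡2) mod 13; (8|13)=-1, (2|13)=-1; (−1)^{2·1·6}·(-1)^1·(-1)^2 = -1.
v=11: a=11^5·(≡3), b=11^3·(≡6) mod 11; (3|11)=+1, (6|11)=-1; (−1)^{5·3·5}·(+1)^3·(-1)^5 = +1.
|Ram(11, -4290)| = 2, even; anisotropic at {3, 13}.

[3, 13]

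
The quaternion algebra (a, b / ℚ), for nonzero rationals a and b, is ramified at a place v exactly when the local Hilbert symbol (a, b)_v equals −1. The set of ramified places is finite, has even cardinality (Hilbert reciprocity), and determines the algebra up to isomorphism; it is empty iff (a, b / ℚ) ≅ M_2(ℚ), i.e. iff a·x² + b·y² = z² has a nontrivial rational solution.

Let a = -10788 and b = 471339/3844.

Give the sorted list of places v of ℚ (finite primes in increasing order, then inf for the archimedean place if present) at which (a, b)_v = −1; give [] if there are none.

(a, b) ≡ (-2697, 11) mod (ℚ^×)²; places V = {2, 3, 11, 23, 29, 31, ∞}.
(a,b)_∞: sgn(-2697)=−, sgn(11)=+, so +1.
(a,b)_3: α=1, u≡1; β=4, v≡2 (mod 3); (1|3)=+1, (2|3)=-1; sign (−1)^0·+1^4·-1^1 = -1.
(a,b)_31: α=1, u≡24; β=-2, v≡27 (mod 31); (24|31)=-1, (27|31)=-1; sign (−1)^0·-1^-2·-1^1 = -1.
(a,b)_11: α=0, u≡3; β=1, v≡3 (mod 11); (3|11)=+1, (3|11)=+1; sign (−1)^0·+1^1·+1^0 = +1.
(a,b)_23: α=0, u≡22; β=2, v≡21 (mod 23); (22|23)=-1, (21|23)=-1; sign (−1)^0·-1^2·-1^0 = +1.
(a,b)_2: α=2, β=-2; u≡7, v≡3 (mod 8); ε(u)ε(v)=1·1, αω(v)=2·1, βω(u)=-2·0; sum ≡ 1  ⇒  -1.
(a,b)_29: α=1, u≡5; β=0, v≡11 (mod 29); (5|29)=+1, (11|29)=-1; sign (−1)^0·+1^0·-1^1 = -1.
Ram(-2697, 11) = {2, 3, 29, 31}; no ℚ_2-point on the conic.

[2, 3, 29, 31]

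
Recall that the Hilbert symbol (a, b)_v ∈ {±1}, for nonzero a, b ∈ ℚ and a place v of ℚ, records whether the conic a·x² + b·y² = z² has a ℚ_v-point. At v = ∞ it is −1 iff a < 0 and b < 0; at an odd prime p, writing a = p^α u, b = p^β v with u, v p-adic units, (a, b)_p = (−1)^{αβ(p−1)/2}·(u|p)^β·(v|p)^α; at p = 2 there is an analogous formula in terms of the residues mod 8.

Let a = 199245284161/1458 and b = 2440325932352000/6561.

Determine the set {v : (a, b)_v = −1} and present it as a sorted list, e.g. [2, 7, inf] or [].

(a, b) ≡ (2, 770) mod (ℚ^×)²; places V = {2, 3, 5, 7, 11, 17, 31, ∞}.
(a,b)_17: α=2, u≡1; β=4, v≡7 (mod 17); (1|17)=+1, (7|17)=-1; sign (−1)^0·+1^4·-1^2 = +1.
(a,b)_2: α=-1, β=9; u≡1, v≡1 (mod 8); ε(u)ε(v)=0·0, αω(v)=-1·0, βω(u)=9·0; sum ≡ 0  ⇒  +1.
(a,b)_∞: sgn(2)=+, sgn(770)=+, so +1.
(a,b)_31: α=2, u≡8; β=0, v≡21 (mod 31); (8|31)=+1, (21|31)=-1; sign (−1)^0·+1^0·-1^2 = +1.
(a,b)_7: α=2, u≡1; β=3, v≡5 (mod 7); (1|7)=+1, (5|7)=-1; sign (−1)^0·+1^3·-1^2 = +1.
(a,b)_5: α=0, u≡2; β=3, v≡1 (mod 5); (2|5)=-1, (1|5)=+1; sign (−1)^0·-1^3·+1^0 = -1.
(a,b)_11: α=4, u≡10; β=3, v≡5 (mod 11); (10|11)=-1, (5|11)=+1; sign (−1)^0·-1^3·+1^4 = -1.
(a,b)_3: α=-6, u≡2; β=-8, v≡2 (mod 3); (2|3)=-1, (2|3)=-1; sign (−1)^0·-1^-8·-1^-6 = +1.
|Ram(2, 770)| = 2, even; anisotropic at {5, 11}.

[5, 11]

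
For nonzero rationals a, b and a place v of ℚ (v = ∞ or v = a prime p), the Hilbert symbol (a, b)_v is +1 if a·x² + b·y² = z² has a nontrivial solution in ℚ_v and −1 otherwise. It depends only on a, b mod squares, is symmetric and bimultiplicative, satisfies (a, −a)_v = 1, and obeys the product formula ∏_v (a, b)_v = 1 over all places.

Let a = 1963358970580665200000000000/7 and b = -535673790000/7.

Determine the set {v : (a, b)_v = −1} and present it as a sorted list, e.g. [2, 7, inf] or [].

Mod squares: a ≡ 87290, b ≡ -22533. Check v ∈ {∞, 2, 3, 5, 7, 29, 37, 43}.
v=7: a=7^-1·(≡3), b=7^-1·(≡1) mod 7; (3|7)=-1, (1|7)=+1; (−1)^{-1·-1·3}·(-1)^-1·(+1)^-1 = +1.
v=37: a=37^2·(≡1), b=37^1·(≡35) mod 37; (1|37)=+1, (35|37)=-1; (−1)^{2·1·18}·(+1)^1·(-1)^2 = +1.
v=43: a=43^5·(≡36), b=43^2·(≡7) mod 43; (36|43)=+1, (7|43)=-1; (−1)^{5·2·21}·(+1)^2·(-1)^5 = -1.
v=5: a=5^11·(≡3), b=5^4·(≡3) mod 5; (3|5)=-1, (3|5)=-1; (−1)^{11·4·2}·(-1)^4·(-1)^11 = -1.
v=3: a=3^0·(≡2), b=3^3·(≡1) mod 3; (2|3)=-1, (1|3)=+1; (−1)^{0·3·1}·(-1)^3·(+1)^0 = -1.
v=2: v_2(a)=13, v_2(b)=4; units ≡ 5, 3 (mod 8); ε·ε+αω+βω = 0·1+13·1+4·1 ≡ 1  ⇒  (a,b)_2 = -1.
v=∞: 87290 > 0 and -22533 < 0  ⇒  (a,b)_∞ = +1.
v=29: a=29^3·(≡6), b=29^1·(≡22) mod 29; (6|29)=+1, (22|29)=+1; (−1)^{3·1·14}·(+1)^1·(+1)^3 = +1.
(87290, -22533 / ℚ) ramifies at {2, 3, 5, 43}: a division algebra.

[2, 3, 5, 43]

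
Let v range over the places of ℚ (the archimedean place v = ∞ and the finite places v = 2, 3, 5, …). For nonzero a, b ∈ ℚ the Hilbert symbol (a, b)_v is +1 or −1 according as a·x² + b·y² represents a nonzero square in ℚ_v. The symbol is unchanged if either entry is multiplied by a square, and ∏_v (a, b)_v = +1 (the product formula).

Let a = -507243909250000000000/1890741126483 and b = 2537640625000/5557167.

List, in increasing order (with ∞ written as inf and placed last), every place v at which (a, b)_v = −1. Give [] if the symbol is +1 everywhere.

Mod squares: a ≡ -39, b ≡ 70. Check v ∈ {∞, 2, 3, 5, 7, 11, 13, 31}.
v=7: a=7^0·(≡6), b=7^-1·(≡3) mod 7; (6|7)=-1, (3|7)=-1; (−1)^{0·-1·3}·(-1)^-1·(-1)^0 = -1.
v=∞: -39 < 0 and 70 > 0  ⇒  (a,b)_∞ = +1.
v=2: v_2(a)=10, v_2(b)=3; units ≡ 1, 3 (mod 8); ε·ε+αω+βω = 0·1+10·1+3·0 ≡ 0  ⇒  (a,b)_2 = +1.
v=11: a=11^-4·(≡5), b=11^-2·(≡4) mod 11; (5|11)=+1, (4|11)=+1; (−1)^{-4·-2·5}·(+1)^-2·(+1)^-4 = +1.
v=13: a=13^3·(≡3), b=13^2·(≡5) mod 13; (3|13)=+1, (5|13)=-1; (−1)^{3·2·6}·(+1)^2·(-1)^3 = -1.
v=31: a=31^4·(≡21), b=31^2·(≡8) mod 31; (21|31)=-1, (8|31)=+1; (−1)^{4·2·15}·(-1)^2·(+1)^4 = +1.
v=5: a=5^12·(≡4), b=5^9·(≡1) mod 5; (4|5)=+1, (1|5)=+1; (−1)^{12·9·2}·(+1)^9·(+1)^12 = +1.
v=3: a=3^-17·(≡2), b=3^-8·(≡1) mod 3; (2|3)=-1, (1|3)=+1; (−1)^{-17·-8·1}·(-1)^-8·(+1)^-17 = +1.
(-39, 70 / ℚ) ramifies at {7, 13}: a division algebra.

[7, 13]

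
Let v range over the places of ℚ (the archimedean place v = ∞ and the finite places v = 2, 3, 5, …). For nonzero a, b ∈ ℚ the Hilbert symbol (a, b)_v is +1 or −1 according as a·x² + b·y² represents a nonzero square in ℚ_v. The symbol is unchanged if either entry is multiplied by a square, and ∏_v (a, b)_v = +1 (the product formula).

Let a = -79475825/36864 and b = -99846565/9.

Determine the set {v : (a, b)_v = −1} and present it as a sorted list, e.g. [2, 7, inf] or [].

[2, 5, 13, 43, 47, inf]

Mod squares: a ≡ -26273, b ≡ -2037685. Check v ∈ {∞, 2, 3, 5, 7, 11, 13, 23, 29, 43, 47}.
v=2: v_2(a)=-12, v_2(b)=0; units ≡ 7, 3 (mod 8); ε·ε+αω+βω = 1·1+-12·1+0·0 ≡ 1  ⇒  (a,b)_2 = -1.
v=13: a=13^1·(≡7), b=13^1·(≡10) mod 13; (7|13)=-1, (10|13)=+1; (−1)^{1·1·6}·(-1)^1·(+1)^1 = -1.
v=29: a=29^0·(≡25), b=29^1·(≡27) mod 29; (25|29)=+1, (27|29)=-1; (−1)^{0·1·14}·(+1)^1·(-1)^0 = +1.
v=3: a=3^-2·(≡1), b=3^-2·(≡2) mod 3; (1|3)=+1, (2|3)=-1; (−1)^{-2·-2·1}·(+1)^-2·(-1)^-2 = +1.
v=5: a=5^2·(≡3), b=5^1·(≡3) mod 5; (3|5)=-1, (3|5)=-1; (−1)^{2·1·2}·(-1)^1·(-1)^2 = -1.
v=∞: -26273 < 0 and -2037685 < 0  ⇒  (a,b)_∞ = -1.
v=43: a=43^1·(≡26), b=43^0·(≡28) mod 43; (26|43)=-1, (28|43)=-1; (−1)^{1·0·21}·(-1)^0·(-1)^1 = -1.
v=47: a=47^1·(≡20), b=47^1·(≡11) mod 47; (20|47)=-1, (11|47)=-1; (−1)^{1·1·23}·(-1)^1·(-1)^1 = -1.
v=23: a=23^0·(≡3), b=23^1·(≡8) mod 23; (3|23)=+1, (8|23)=+1; (−1)^{0·1·11}·(+1)^1·(+1)^0 = +1.
v=7: a=7^0·(≡6), b=7^2·(≡4) mod 7; (6|7)=-1, (4|7)=+1; (−1)^{0·2·3}·(-1)^2·(+1)^0 = +1.
v=11: a=11^2·(≡6), b=11^0·(≡8) mod 11; (6|11)=-1, (8|11)=-1; (−1)^{2·0·5}·(-1)^0·(-1)^2 = +1.
Ram(-26273, -2037685) = {2, 5, 13, 43, 47, ∞}; no ℚ_2-point on the conic.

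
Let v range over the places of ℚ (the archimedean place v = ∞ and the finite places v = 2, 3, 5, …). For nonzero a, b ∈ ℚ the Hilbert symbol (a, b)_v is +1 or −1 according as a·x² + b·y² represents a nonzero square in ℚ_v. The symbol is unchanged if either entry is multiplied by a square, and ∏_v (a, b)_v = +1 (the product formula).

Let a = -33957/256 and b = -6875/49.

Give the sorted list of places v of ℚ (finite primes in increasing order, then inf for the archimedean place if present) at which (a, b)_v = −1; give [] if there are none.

(a, b) ≡ (-77, -11) mod (ℚ^×)²; places V = {2, 3, 5, 7, 11, ∞}.
(a,b)_7: α=3, u≡5; β=-2, v≡6 (mod 7); (5|7)=-1, (6|7)=-1; sign (−1)^0·-1^-2·-1^3 = -1.
(a,b)_∞: sgn(-77)=−, sgn(-11)=−, so -1.
(a,b)_3: α=2, u≡1; β=0, v≡1 (mod 3); (1|3)=+1, (1|3)=+1; sign (−1)^0·+1^0·+1^2 = +1.
(a,b)_2: α=-8, β=0; u≡3, v≡5 (mod 8); ε(u)ε(v)=1·0, αω(v)=-8·1, βω(u)=0·1; sum ≡ 0  ⇒  +1.
(a,b)_11: α=1, u≡5; β=1, v≡7 (mod 11); (5|11)=+1, (7|11)=-1; sign (−1)^1·+1^1·-1^1 = +1.
(a,b)_5: α=0, u≡3; β=4, v≡1 (mod 5); (3|5)=-1, (1|5)=+1; sign (−1)^0·-1^4·+1^0 = +1.
(-77, -11 / ℚ) ramifies at {7, ∞}: a division algebra.

[7, inf]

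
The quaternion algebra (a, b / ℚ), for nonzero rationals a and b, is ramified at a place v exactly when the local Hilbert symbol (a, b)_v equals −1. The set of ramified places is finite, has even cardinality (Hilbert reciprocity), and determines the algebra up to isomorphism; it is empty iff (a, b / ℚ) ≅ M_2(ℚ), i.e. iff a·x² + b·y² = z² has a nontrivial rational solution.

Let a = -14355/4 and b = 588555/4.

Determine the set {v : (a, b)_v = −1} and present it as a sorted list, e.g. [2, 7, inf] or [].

[11, 29]

Mod squares: a ≡ -1595, b ≡ 65395. Check v ∈ {∞, 2, 3, 5, 11, 29, 41}.
v=5: a=5^1·(≡1), b=5^1·(≡4) mod 5; (1|5)=+1, (4|5)=+1; (−1)^{1·1·2}·(+1)^1·(+1)^1 = +1.
v=41: a=41^0·(≡9), b=41^1·(≡32) mod 41; (9|41)=+1, (32|41)=+1; (−1)^{0·1·20}·(+1)^1·(+1)^0 = +1.
v=29: a=29^1·(≡14), b=29^1·(≡6) mod 29; (14|29)=-1, (6|29)=+1; (−1)^{1·1·14}·(-1)^1·(+1)^1 = -1.
v=3: a=3^2·(≡1), b=3^2·(≡1) mod 3; (1|3)=+1, (1|3)=+1; (−1)^{2·2·1}·(+1)^2·(+1)^2 = +1.
v=11: a=11^1·(≡1), b=11^1·(≡3) mod 11; (1|11)=+1, (3|11)=+1; (−1)^{1·1·5}·(+1)^1·(+1)^1 = -1.
v=2: v_2(a)=-2, v_2(b)=-2; units ≡ 5, 3 (mod 8); ε·ε+αω+βω = 0·1+-2·1+-2·1 ≡ 0  ⇒  (a,b)_2 = +1.
v=∞: -1595 < 0 and 65395 > 0  ⇒  (a,b)_∞ = +1.
|Ram(-1595, 65395)| = 2, even; anisotropic at {11, 29}.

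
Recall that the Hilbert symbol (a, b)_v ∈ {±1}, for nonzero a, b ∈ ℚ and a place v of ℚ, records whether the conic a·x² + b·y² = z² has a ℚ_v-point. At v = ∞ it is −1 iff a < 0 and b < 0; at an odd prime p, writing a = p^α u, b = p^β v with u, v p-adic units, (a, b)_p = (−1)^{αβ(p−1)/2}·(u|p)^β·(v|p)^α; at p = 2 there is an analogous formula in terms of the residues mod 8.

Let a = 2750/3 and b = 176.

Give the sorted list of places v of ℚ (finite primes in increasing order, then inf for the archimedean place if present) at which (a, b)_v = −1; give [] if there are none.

[2, 3]

(a, b) ≡ (330, 11) mod (ℚ^×)²; places V = {2, 3, 5, 11, ∞}.
(a,b)_5: α=3, u≡4; β=0, v≡1 (mod 5); (4|5)=+1, (1|5)=+1; sign (−1)^0·+1^0·+1^3 = +1.
(a,b)_3: α=-1, u≡2; β=0, v≡2 (mod 3); (2|3)=-1, (2|3)=-1; sign (−1)^0·-1^0·-1^-1 = -1.
(a,b)_∞: sgn(330)=+, sgn(11)=+, so +1.
(a,b)_2: α=1, β=4; u≡5, v≡3 (mod 8); ε(u)ε(v)=0·1, αω(v)=1·1, βω(u)=4·1; sum ≡ 1  ⇒  -1.
(a,b)_11: α=1, u≡10; β=1, v≡5 (mod 11); (10|11)=-1, (5|11)=+1; sign (−1)^1·-1^1·+1^1 = +1.
Ram(330, 11) = {2, 3}; no ℚ_2-point on the conic.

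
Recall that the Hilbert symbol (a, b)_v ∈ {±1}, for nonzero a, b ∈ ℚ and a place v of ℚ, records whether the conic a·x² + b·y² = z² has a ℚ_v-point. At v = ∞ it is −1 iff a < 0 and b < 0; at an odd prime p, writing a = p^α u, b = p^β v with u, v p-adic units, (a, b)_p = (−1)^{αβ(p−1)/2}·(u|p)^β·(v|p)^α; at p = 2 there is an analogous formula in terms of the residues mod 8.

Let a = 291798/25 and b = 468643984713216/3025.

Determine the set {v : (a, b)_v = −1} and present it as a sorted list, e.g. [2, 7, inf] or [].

(a, b) ≡ (32422, 86) mod (ℚ^×)²; places V = {2, 3, 5, 11, 13, 29, 43, ∞}.
(a,b)_29: α=1, u≡22; β=2, v≡9 (mod 29); (22|29)=+1, (9|29)=+1; sign (−1)^0·+1^2·+1^1 = +1.
(a,b)_3: α=2, u≡1; β=4, v≡2 (mod 3); (1|3)=+1, (2|3)=-1; sign (−1)^0·+1^4·-1^2 = +1.
(a,b)_13: α=1, u≡5; β=2, v≡11 (mod 13); (5|13)=-1, (11|13)=-1; sign (−1)^0·-1^2·-1^1 = -1.
(a,b)_∞: sgn(32422)=+, sgn(86)=+, so +1.
(a,b)_11: α=0, u≡4; β=-2, v≡5 (mod 11); (4|11)=+1, (5|11)=+1; sign (−1)^0·+1^-2·+1^0 = +1.
(a,b)_43: α=1, u≡10; β=3, v≡33 (mod 43); (10|43)=+1, (33|43)=-1; sign (−1)^1·+1^3·-1^1 = +1.
(a,b)_5: α=-2, u≡3; β=-2, v≡1 (mod 5); (3|5)=-1, (1|5)=+1; sign (−1)^0·-1^-2·+1^-2 = +1.
(a,b)_2: α=1, β=9; u≡3, v≡3 (mod 8); ε(u)ε(v)=1·1, αω(v)=1·1, βω(u)=9·1; sum ≡ 1  ⇒  -1.
(32422, 86 / ℚ) ramifies at {2, 13}: a division algebra.

[2, 13]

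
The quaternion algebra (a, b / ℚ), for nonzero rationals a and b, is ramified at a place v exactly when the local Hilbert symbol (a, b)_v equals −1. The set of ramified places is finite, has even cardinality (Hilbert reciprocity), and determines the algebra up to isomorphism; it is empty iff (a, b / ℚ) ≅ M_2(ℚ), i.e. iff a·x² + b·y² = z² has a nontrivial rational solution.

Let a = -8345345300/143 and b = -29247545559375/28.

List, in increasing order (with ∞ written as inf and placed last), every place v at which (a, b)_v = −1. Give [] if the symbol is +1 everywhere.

[7, 19, 23, inf]

(a, b) ≡ (-62491, -2187185) mod (ℚ^×)²; places V = {2, 3, 5, 7, 11, 13, 19, 23, 43, ∞}.
(a,b)_5: α=2, u≡1; β=5, v≡2 (mod 5); (1|5)=+1, (2|5)=-1; sign (−1)^0·+1^5·-1^2 = +1.
(a,b)_43: α=0, u≡1; β=2, v≡13 (mod 43); (1|43)=+1, (13|43)=+1; sign (−1)^0·+1^2·+1^0 = +1.
(a,b)_2: α=2, β=-2; u≡5, v≡7 (mod 8); ε(u)ε(v)=0·1, αω(v)=2·0, βω(u)=-2·1; sum ≡ 0  ⇒  +1.
(a,b)_23: α=3, u≡15; β=1, v≡15 (mod 23); (15|23)=-1, (15|23)=-1; sign (−1)^1·-1^1·-1^3 = -1.
(a,b)_11: α=-1, u≡8; β=1, v≡4 (mod 11); (8|11)=-1, (4|11)=+1; sign (−1)^1·-1^1·+1^-1 = +1.
(a,b)_7: α=0, u≡3; β=-1, v≡1 (mod 7); (3|7)=-1, (1|7)=+1; sign (−1)^0·-1^-1·+1^0 = -1.
(a,b)_19: α=3, u≡6; β=1, v≡16 (mod 19); (6|19)=+1, (16|19)=+1; sign (−1)^1·+1^1·+1^3 = -1.
(a,b)_13: α=-1, u≡3; β=1, v≡9 (mod 13); (3|13)=+1, (9|13)=+1; sign (−1)^0·+1^1·+1^-1 = +1.
(a,b)_3: α=0, u≡2; β=4, v≡1 (mod 3); (2|3)=-1, (1|3)=+1; sign (−1)^0·-1^4·+1^0 = +1.
(a,b)_∞: sgn(-62491)=−, sgn(-2187185)=−, so -1.
(-62491, -2187185 / ℚ) ramifies at {7, 19, 23, ∞}: a division algebra.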